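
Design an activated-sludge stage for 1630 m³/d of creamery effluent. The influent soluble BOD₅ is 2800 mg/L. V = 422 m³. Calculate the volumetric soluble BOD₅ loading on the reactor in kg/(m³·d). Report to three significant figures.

L_v ≈ 10.8 kg soluble BOD₅/(m³·d)

L_v = Q S₀ / V = 1630 × 2800 × 10⁻³ / 422.0 = 10.82 kg/(m³·d).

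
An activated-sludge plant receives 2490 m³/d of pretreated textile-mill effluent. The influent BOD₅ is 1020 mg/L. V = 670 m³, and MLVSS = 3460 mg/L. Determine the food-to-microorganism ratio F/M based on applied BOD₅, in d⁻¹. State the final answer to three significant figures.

Food-to-microorganism ratio F/M = Q S₀ / (V X) = 2490 × 1020 / (670.0 × 3460) = 1.096 d⁻¹.

F/M ≈ 1.10 d⁻¹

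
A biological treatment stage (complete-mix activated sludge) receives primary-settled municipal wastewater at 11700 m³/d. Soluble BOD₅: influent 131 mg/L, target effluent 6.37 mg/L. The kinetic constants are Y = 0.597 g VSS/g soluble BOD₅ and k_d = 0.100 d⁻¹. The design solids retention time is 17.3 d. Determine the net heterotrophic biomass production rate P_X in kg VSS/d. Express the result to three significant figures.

P_X ≈ 319 kg VSS/d

Observed yield with endogenous decay: Y_obs = Y / (1 + k_d·θ_c) = 0.597 / (1 + 0.100 × 17.3) = 0.597 / 2.730 = 0.2187 g VSS/g soluble BOD₅.
Mass of soluble BOD₅ removed per day: Q(S₀ − S) = 11700 × 124.6 g/m³ = 1458 kg/d.
So the net sludge growth is P_X = 0.2187 × 1458 = 318.9 kg VSS/d.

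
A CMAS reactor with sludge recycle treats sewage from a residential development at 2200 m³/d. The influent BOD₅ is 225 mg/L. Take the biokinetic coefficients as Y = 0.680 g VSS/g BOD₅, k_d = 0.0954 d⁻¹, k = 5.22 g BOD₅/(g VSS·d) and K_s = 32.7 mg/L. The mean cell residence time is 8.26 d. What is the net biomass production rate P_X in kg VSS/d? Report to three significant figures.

Effluent substrate depends only on kinetics and SRT: S = K_s(1 + k_d θ_c) / [θ_c(Yk − k_d) − 1] = 32.7 × (1 + 0.0954 × 8.26) / [8.26 × (0.680 × 5.22 − 0.0954) − 1] = 58.47 / 27.53 = 2.124 mg/L.
Y_obs = Y / (1 + k_d θ_c) = 0.680 / (1 + 0.0954 × 8.26) = 0.680 / 1.788 = 0.3803.
Mass of BOD₅ removed per day: Q(S₀ − S) = 2200 × 222.9 g/m³ = 490.3 kg/d.
P_X = Y_obs · Q(S₀ − S) = 0.3803 × 490.3 = 186.5 kg VSS/d.

P_X ≈ 186 kg VSS/d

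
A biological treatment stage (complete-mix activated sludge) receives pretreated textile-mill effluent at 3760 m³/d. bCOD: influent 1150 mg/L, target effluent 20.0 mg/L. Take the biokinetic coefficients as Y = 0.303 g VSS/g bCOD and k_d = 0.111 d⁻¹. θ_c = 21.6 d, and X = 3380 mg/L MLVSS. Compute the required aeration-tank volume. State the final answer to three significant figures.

V ≈ 2420 m³

Rearranging the biomass balance for a CMAS with decay, V = Y·Q·ΔS·θ_c / [X·(1+k_d θ_c)] = 0.303 × 3760 × (1150 − 20.0) × 21.6 / [3380 × (1 + 0.111 × 21.6)] = 2.78×10^7 / 11484 = 2421 m³.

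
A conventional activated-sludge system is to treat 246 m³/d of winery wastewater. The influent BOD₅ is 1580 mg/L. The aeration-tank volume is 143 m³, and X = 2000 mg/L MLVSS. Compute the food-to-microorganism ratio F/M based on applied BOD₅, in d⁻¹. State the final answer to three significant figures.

F/M ≈ 1.36 d⁻¹

Food-to-microorganism ratio F/M = Q S₀ / (V X) = 246 × 1580 / (143.0 × 2000) = 1.359 d⁻¹.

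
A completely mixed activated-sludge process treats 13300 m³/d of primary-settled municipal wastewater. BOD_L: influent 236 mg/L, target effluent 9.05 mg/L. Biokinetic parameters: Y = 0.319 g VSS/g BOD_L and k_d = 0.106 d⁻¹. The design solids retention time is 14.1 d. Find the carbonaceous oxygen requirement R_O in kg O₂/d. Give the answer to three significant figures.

Y_obs = Y / (1 + k_d θ_c) = 0.319 / (1 + 0.106 × 14.1) = 0.319 / 2.495 = 0.1279.
ΔS = 236 − 9.05 = 226.9 mg/L, so the substrate removal rate is 13300 × 226.9/1000 = 3018 kg BOD_L/d.
Net sludge production P_X = 0.1279 × 3018 = 386.0 kg VSS/d.
R_O = Q·(S₀ − S) − 1.42·P_X = 3018 − 1.42 × 386.0 = 2470 kg O₂/d.

R_O ≈ 2470 kg O₂/d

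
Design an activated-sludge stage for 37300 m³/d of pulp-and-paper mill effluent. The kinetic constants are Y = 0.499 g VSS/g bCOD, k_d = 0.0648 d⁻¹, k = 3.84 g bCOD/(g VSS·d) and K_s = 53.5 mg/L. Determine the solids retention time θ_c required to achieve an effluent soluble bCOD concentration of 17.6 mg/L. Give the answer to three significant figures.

Specific growth rate at S = 17.6 mg/L: μ = YkS/(K_s+S) = 0.499·3.84·17.6/(53.5+17.6) = 0.4743 d⁻¹.
Then 1/θ_c = μ − k_d = 0.4743 − 0.0648 = 0.4095 d⁻¹, giving θ_c = 2.442 d.

θ_c ≈ 2.44 d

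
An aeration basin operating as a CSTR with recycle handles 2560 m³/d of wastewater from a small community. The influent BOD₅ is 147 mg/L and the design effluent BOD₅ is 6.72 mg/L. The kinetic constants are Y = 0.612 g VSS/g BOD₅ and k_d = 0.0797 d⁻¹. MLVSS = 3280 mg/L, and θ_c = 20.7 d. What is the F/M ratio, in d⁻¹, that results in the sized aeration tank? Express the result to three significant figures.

Steady-state biomass mass balance: V·X·(1 + k_d·θ_c) = Y·Q·(S₀ − S)·θ_c, so V = 0.612 × 2560 × (147 − 6.72) × 20.7 / [3280 × (1 + 0.0797 × 20.7)] = 4.55×10^6 / 8691 = 523.4 m³.
F/M = applied load / biomass = Q·S₀/(V·X) = 2560 × 147 / (523.4 × 3280) = 0.2192 d⁻¹.

F/M ≈ 0.219 d⁻¹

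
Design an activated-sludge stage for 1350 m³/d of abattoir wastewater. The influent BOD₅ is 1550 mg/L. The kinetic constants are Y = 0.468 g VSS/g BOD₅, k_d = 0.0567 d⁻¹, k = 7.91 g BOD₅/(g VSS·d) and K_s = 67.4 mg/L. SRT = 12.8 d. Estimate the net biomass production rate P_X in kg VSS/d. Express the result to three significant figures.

For a completely mixed reactor with recycle the Lawrence–McCarty relation gives S = K_s·(1 + k_d·θ_c) / [θ_c·(Y·k − k_d) − 1] = 67.4 × (1 + 0.0567 × 12.8) / [12.8 × (0.468 × 7.91 − 0.0567) − 1] = 116.3 / 45.66 = 2.548 mg/L.
Correct the yield for decay: Y_obs = Y/(1 + k_d θ_c) = 0.468 / (1 + 0.0567 × 12.8) = 0.468 / 1.726 = 0.2712.
ΔS = 1550 − 2.55 = 1547 mg/L, so the substrate removal rate is 1350 × 1547/1000 = 2089 kg BOD₅/d.
Biomass produced: P_X = Y_obs·Q·ΔS = 0.2712 × 2089 ≈ 566.5 kg VSS/d.

P_X ≈ 567 kg VSS/d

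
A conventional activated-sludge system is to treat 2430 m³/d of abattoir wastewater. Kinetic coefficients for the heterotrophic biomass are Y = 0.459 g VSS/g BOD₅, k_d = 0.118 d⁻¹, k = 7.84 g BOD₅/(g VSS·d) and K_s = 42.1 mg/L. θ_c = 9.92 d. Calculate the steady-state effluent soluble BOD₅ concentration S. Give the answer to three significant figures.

Effluent substrate depends only on kinetics and SRT: S = K_s(1 + k_d θ_c) / [θ_c(Yk − k_d) − 1] = 42.1 × (1 + 0.118 × 9.92) / [9.92 × (0.459 × 7.84 − 0.118) − 1] = 91.38 / 33.53 = 2.726 mg/L.

S ≈ 2.73 mg/L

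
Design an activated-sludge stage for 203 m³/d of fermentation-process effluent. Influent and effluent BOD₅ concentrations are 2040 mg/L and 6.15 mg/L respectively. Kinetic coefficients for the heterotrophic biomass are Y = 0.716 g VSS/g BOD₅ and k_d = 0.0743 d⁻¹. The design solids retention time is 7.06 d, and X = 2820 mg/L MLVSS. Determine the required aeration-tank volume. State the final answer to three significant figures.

V ≈ 485 m³

Steady-state biomass mass balance: V·X·(1 + k_d·θ_c) = Y·Q·(S₀ − S)·θ_c, so V = 0.716 × 203 × (2040 − 6.15) × 7.06 / [2820 × (1 + 0.0743 × 7.06)] = 2.09×10^6 / 4299 = 485.4 m³.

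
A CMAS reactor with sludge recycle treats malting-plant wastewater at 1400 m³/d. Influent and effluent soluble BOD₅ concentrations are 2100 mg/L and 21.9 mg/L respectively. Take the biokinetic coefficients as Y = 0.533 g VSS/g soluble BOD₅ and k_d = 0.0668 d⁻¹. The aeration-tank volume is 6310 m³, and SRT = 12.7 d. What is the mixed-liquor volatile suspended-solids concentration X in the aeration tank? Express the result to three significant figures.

X = Y·Q·ΔS·θ_c / [V·(1 + k_d θ_c)] = 0.533 × 1400 × (2100 − 21.9) × 12.7 / [6310 × (1 + 0.0668 × 12.7)] = 1689 mg/L.

X ≈ 1690 mg/L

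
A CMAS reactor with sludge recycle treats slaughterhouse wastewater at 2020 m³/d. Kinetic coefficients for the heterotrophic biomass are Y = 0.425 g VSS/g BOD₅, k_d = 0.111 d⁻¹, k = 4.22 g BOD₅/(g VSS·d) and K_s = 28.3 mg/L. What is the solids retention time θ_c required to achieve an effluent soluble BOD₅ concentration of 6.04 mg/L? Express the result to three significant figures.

θ_c ≈ 4.89 d

At the target effluent, Y k S/(K_s+S) = 0.425×4.22×6.04/34.34 = 0.3155 d⁻¹.
1/θ_c = 0.3155 − 0.111 = 0.2045 d⁻¹, so θ_c = 4.891 d.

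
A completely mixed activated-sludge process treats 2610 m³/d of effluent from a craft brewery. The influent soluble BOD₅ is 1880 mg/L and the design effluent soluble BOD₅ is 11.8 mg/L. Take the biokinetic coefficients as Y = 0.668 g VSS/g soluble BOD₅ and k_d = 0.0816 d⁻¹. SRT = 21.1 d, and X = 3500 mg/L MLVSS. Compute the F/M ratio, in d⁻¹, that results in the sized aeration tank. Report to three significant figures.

F/M ≈ 0.194 d⁻¹

Rearranging the biomass balance for a CMAS with decay, V = Y·Q·ΔS·θ_c / [X·(1+k_d θ_c)] = 0.668 × 2610 × (1880 − 11.8) × 21.1 / [3500 × (1 + 0.0816 × 21.1)] = 6.87×10^7 / 9526 = 7214 m³.
Food-to-microorganism ratio F/M = Q S₀ / (V X) = 2610 × 1880 / (7214 × 3500) = 0.1943 d⁻¹.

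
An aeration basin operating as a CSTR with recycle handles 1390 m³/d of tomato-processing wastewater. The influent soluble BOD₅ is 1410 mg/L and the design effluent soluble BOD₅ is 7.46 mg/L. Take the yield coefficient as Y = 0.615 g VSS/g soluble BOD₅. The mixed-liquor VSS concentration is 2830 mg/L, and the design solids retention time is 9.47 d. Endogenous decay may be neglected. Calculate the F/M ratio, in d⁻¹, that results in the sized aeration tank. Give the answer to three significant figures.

F/M ≈ 0.173 d⁻¹

V·X = Y·Q·ΔS·θ_c gives V = 0.615 × 1390 × (1410 − 7.46) × 9.47 / 2830 = 4012 m³.
F/M = applied load / biomass = Q·S₀/(V·X) = 1390 × 1410 / (4012 × 2830) = 0.1726 d⁻¹.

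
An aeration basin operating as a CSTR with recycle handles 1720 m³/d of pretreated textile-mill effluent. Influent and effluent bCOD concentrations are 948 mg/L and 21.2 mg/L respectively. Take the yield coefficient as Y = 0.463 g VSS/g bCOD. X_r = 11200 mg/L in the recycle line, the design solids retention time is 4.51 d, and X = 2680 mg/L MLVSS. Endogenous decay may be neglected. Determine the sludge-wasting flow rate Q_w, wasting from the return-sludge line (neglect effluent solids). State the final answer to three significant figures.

Q_w ≈ 65.9 m³/d

Biomass mass balance (decay neglected): V·X = Y·Q·(S₀ − S)·θ_c, so V = 0.463 × 1720 × (948 − 21.2) × 4.51 / 2680 = 1242 m³.
Wasting from the return line (neglecting effluent solids): Q_w = V·X / (θ_c·X_r) = 1242 × 2680 / (4.51 × 11200) = 65.90 m³/d.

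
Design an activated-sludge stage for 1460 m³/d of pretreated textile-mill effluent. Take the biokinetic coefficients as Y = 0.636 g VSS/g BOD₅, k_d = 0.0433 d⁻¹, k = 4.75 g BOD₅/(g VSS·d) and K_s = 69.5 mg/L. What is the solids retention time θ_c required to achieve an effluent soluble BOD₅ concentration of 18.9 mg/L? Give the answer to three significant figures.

At the target effluent, Y k S/(K_s+S) = 0.636×4.75×18.9/88.40 = 0.6459 d⁻¹.
Then 1/θ_c = μ − k_d = 0.6459 − 0.0433 = 0.6026 d⁻¹, giving θ_c = 1.659 d.

θ_c ≈ 1.66 d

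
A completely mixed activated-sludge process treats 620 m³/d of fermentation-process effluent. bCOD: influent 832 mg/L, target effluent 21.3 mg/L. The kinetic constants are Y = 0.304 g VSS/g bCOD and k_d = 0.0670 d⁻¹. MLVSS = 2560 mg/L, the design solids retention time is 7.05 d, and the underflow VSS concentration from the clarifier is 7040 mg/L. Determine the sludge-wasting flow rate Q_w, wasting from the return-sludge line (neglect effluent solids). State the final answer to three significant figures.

Q_w ≈ 14.7 m³/d

From the SRT design equation V = Y Q (S₀−S) θ_c / [X (1 + k_d θ_c)] = 0.304 × 620 × (832 − 21.3) × 7.05 / [2560 × (1 + 0.0670 × 7.05)] = 1.08×10^6 / 3769 = 285.8 m³.
Wasting from the return line (neglecting effluent solids): Q_w = V·X / (θ_c·X_r) = 285.8 × 2560 / (7.05 × 7040) = 14.74 m³/d.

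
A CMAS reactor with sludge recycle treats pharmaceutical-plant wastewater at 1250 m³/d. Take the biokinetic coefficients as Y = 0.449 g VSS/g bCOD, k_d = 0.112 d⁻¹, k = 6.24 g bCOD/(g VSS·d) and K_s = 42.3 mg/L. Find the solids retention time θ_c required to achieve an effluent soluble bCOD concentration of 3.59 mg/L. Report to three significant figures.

At the target effluent, Y k S/(K_s+S) = 0.449×6.24×3.59/45.89 = 0.2192 d⁻¹.
θ_c = 1/(μ − k_d) = 1/(0.2192 − 0.112) = 1/0.1072 = 9.330 d.

θ_c ≈ 9.33 d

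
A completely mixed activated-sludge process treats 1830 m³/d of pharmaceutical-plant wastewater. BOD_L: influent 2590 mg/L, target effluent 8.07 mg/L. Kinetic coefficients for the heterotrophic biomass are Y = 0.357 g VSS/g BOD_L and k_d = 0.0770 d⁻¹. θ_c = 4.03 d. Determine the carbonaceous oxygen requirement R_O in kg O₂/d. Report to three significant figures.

R_O ≈ 2900 kg O₂/d

Y_obs = Y / (1 + k_d θ_c) = 0.357 / (1 + 0.0770 × 4.03) = 0.357 / 1.310 = 0.2725.
ΔS = 2590 − 8.07 = 2582 mg/L, so the substrate removal rate is 1830 × 2582/1000 = 4725 kg BOD_L/d.
Biomass synthesised: P_X = Y_obs × 4725 = 1287 kg VSS/d.
Carbonaceous O₂ demand = substrate oxidised − cell-mass equivalent = 4725 − 1.42 × 1287 = 2897 kg O₂/d.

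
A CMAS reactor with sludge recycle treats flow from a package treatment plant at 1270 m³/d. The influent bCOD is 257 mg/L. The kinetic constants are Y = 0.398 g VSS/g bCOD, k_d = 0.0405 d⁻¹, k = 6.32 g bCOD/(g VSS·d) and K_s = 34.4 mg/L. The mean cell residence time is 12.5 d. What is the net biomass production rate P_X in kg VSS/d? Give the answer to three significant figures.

P_X ≈ 85.7 kg VSS/d

Effluent substrate depends only on kinetics and SRT: S = K_s(1 + k_d θ_c) / [θ_c(Yk − k_d) − 1] = 34.4 × (1 + 0.0405 × 12.5) / [12.5 × (0.398 × 6.32 − 0.0405) − 1] = 51.81 / 29.94 = 1.731 mg/L.
Y_obs = Y / (1 + k_d θ_c) = 0.398 / (1 + 0.0405 × 12.5) = 0.398 / 1.506 = 0.2642.
Substrate removed = Q·(S₀ − S) = 1270 m³/d × (257 − 1.73) g/m³ = 3.24×10^5 g/d = 324.2 kg/d.
So the net sludge growth is P_X = 0.2642 × 324.2 = 85.66 kg VSS/d.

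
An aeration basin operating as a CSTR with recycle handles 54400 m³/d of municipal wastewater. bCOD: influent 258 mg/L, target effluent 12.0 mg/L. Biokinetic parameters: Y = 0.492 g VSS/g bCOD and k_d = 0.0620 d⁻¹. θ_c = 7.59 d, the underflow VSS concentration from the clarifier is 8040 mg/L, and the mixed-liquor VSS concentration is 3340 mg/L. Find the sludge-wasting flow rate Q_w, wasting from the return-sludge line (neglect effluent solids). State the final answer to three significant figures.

Q_w ≈ 557 m³/d

Rearranging the biomass balance for a CMAS with decay, V = Y·Q·ΔS·θ_c / [X·(1+k_d θ_c)] = 0.492 × 54400 × (258 − 12.0) × 7.59 / [3340 × (1 + 0.0620 × 7.59)] = 5×10^7 / 4912 = 10174 m³.
Q_w = (V·X)/(θ_c X_r) = 10174 × 3340 / (7.59 × 8040) = 556.9 m³/d.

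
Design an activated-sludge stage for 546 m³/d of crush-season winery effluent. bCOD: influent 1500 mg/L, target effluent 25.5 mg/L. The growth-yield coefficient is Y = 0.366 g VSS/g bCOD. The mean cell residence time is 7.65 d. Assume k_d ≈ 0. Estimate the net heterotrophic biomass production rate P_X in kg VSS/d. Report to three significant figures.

Since k_d ≈ 0, Y_obs = Y = 0.366 g VSS/g bCOD.
Substrate removed = Q·(S₀ − S) = 546 m³/d × (1500 − 25.5) g/m³ = 8.05×10^5 g/d = 805.1 kg/d.
P_X = Y_obs · Q(S₀ − S) = 0.3660 × 805.1 = 294.7 kg VSS/d.

P_X ≈ 295 kg VSS/d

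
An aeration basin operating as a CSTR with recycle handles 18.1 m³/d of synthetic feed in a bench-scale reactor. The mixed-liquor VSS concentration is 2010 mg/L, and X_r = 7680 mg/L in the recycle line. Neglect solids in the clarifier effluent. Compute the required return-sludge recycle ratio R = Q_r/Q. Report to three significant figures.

R = Q_r/Q = X/(X_r − X) = 2010 / (7680 − 2010) = 0.3545.

R ≈ 0.354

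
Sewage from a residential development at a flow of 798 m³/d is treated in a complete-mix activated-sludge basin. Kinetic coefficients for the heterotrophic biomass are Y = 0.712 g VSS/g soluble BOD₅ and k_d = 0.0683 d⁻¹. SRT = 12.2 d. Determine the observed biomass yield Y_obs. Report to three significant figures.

The observed yield is Y_obs = Y/(1 + k_d·θ_c) = 0.712 / (1 + 0.0683 × 12.2) = 0.712 / 1.833 = 0.3884 g VSS per g soluble BOD₅ removed.

Y_obs ≈ 0.388 g VSS/g soluble BOD₅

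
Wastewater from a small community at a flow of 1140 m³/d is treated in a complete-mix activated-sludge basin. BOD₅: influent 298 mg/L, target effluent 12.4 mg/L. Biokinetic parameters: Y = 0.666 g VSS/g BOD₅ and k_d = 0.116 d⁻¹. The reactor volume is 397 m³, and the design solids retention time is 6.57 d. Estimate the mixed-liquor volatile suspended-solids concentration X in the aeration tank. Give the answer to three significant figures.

Solving the biomass balance for X: X = Y Q (S₀−S) θ_c / [V (1+k_d θ_c)] = 0.666 × 1140 × (298 − 12.4) × 6.57 / [397 × (1 + 0.116 × 6.57)] = 2036 mg/L.

X ≈ 2040 mg/L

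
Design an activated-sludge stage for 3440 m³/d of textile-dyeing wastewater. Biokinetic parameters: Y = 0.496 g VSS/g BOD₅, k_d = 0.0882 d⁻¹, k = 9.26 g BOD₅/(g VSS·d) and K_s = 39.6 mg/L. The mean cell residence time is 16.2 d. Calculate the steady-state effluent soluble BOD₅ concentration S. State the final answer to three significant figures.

S ≈ 1.34 mg/L

For a completely mixed reactor with recycle the Lawrence–McCarty relation gives S = K_s·(1 + k_d·θ_c) / [θ_c·(Y·k − k_d) − 1] = 39.6 × (1 + 0.0882 × 16.2) / [16.2 × (0.496 × 9.26 − 0.0882) − 1] = 96.18 / 71.98 = 1.336 mg/L.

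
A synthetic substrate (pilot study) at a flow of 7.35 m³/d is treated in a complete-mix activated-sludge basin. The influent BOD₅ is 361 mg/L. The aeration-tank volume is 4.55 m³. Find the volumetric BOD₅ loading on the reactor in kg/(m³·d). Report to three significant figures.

L_v ≈ 0.583 kg BOD₅/(m³·d)

Applied BOD₅ load per unit volume = Q·S₀/V = (7.35 × 361/1000)/4.550 = 0.5832 kg BOD₅·m⁻³·d⁻¹.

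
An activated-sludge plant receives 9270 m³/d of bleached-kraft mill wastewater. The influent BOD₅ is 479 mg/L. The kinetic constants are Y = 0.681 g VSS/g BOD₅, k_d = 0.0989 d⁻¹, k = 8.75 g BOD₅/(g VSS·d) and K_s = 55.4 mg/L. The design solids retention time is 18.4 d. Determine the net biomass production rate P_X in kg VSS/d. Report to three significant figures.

Effluent substrate depends only on kinetics and SRT: S = K_s(1 + k_d θ_c) / [θ_c(Yk − k_d) − 1] = 55.4 × (1 + 0.0989 × 18.4) / [18.4 × (0.681 × 8.75 − 0.0989) − 1] = 156.2 / 106.8 = 1.462 mg/L.
The observed yield is Y_obs = Y/(1 + k_d·θ_c) = 0.681 / (1 + 0.0989 × 18.4) = 0.681 / 2.820 = 0.2415 g VSS per g BOD₅ removed.
ΔS = 479 − 1.46 = 477.5 mg/L, so the substrate removal rate is 9270 × 477.5/1000 = 4427 kg BOD₅/d.
Biomass produced: P_X = Y_obs·Q·ΔS = 0.2415 × 4427 ≈ 1069 kg VSS/d.

P_X ≈ 1070 kg VSS/d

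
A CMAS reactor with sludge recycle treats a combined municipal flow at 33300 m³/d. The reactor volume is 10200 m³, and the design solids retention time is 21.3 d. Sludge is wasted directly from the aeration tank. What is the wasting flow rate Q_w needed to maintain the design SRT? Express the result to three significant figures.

With mixed-liquor wasting, θ_c = V/Q_w, so Q_w = V/θ_c = 10200/21.3 = 478.9 m³/d.

Q_w ≈ 479 m³/d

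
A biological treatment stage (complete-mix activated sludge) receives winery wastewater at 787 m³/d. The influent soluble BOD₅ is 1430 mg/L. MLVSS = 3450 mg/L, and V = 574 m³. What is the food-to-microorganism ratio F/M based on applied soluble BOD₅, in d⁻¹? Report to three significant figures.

F/M ≈ 0.568 d⁻¹

F/M = applied load / biomass = Q·S₀/(V·X) = 787 × 1430 / (574.0 × 3450) = 0.5683 d⁻¹.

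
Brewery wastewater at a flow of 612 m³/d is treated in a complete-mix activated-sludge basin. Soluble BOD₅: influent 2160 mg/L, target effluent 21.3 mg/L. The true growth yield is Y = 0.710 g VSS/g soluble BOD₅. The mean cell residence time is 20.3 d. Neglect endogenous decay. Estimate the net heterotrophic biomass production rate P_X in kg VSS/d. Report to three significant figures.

With endogenous decay neglected, the observed yield equals the true yield: Y_obs = Y = 0.710 g VSS/g soluble BOD₅.
Mass of soluble BOD₅ removed per day: Q(S₀ − S) = 612 × 2139 g/m³ = 1309 kg/d.
Biomass produced: P_X = Y_obs·Q·ΔS = 0.7100 × 1309 ≈ 929.3 kg VSS/d.

P_X ≈ 929 kg VSS/d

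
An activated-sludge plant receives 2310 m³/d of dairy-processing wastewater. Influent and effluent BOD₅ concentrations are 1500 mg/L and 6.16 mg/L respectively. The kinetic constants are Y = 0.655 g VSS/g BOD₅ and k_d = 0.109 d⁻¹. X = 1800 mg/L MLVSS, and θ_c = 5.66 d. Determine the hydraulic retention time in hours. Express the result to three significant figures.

τ ≈ 45.7 h

Rearranging the biomass balance for a CMAS with decay, V = Y·Q·ΔS·θ_c / [X·(1+k_d θ_c)] = 0.655 × 2310 × (1500 − 6.16) × 5.66 / [1800 × (1 + 0.109 × 5.66)] = 1.28×10^7 / 2910 = 4395 m³.
HRT = V/Q = 4395 m³ / 2310 m³·d⁻¹ = 1.903 d × 24 = 45.67 h.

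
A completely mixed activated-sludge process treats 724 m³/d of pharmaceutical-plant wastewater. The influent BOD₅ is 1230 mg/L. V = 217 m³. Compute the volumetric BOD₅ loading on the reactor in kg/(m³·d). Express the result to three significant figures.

Applied BOD₅ load per unit volume = Q·S₀/V = (724 × 1230/1000)/217.0 = 4.104 kg BOD₅·m⁻³·d⁻¹.

L_v ≈ 4.10 kg BOD₅/(m³·d)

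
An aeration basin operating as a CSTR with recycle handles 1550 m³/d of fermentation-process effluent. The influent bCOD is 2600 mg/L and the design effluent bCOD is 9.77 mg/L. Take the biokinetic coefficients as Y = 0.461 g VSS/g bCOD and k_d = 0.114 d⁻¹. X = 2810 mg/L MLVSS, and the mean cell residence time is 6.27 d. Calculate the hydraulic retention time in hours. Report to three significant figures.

τ ≈ 37.3 h

From the SRT design equation V = Y Q (S₀−S) θ_c / [X (1 + k_d θ_c)] = 0.461 × 1550 × (2600 − 9.77) × 6.27 / [2810 × (1 + 0.114 × 6.27)] = 1.16×10^7 / 4819 = 2408 m³.
HRT = V/Q = 2408 m³ / 1550 m³·d⁻¹ = 1.554 d × 24 = 37.29 h.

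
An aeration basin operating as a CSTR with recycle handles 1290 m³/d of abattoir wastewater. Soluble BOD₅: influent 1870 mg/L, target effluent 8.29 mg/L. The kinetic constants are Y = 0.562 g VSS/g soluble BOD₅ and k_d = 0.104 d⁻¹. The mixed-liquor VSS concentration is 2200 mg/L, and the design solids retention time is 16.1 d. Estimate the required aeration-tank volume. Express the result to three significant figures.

Steady-state biomass mass balance: V·X·(1 + k_d·θ_c) = Y·Q·(S₀ − S)·θ_c, so V = 0.562 × 1290 × (1870 − 8.29) × 16.1 / [2200 × (1 + 0.104 × 16.1)] = 2.17×10^7 / 5884 = 3693 m³.

V ≈ 3690 m³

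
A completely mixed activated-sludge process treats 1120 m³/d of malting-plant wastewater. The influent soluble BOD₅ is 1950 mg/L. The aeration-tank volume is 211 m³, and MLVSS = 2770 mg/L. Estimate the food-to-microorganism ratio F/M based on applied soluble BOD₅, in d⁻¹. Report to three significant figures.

F/M ≈ 3.74 d⁻¹

F/M = applied load / biomass = Q·S₀/(V·X) = 1120 × 1950 / (211.0 × 2770) = 3.737 d⁻¹.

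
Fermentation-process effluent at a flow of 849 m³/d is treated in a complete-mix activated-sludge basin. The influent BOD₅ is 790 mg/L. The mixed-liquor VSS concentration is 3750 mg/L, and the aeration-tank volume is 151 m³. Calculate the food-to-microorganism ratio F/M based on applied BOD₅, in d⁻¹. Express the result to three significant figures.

F/M ≈ 1.18 d⁻¹

F/M = applied load / biomass = Q·S₀/(V·X) = 849 × 790 / (151.0 × 3750) = 1.184 d⁻¹.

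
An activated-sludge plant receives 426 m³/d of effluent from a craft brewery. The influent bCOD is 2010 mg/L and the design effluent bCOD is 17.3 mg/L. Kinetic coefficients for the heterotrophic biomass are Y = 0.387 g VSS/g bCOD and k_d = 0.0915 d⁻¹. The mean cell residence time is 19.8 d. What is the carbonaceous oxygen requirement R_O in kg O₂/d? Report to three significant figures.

R_O ≈ 683 kg O₂/d

Observed yield with endogenous decay: Y_obs = Y / (1 + k_d·θ_c) = 0.387 / (1 + 0.0915 × 19.8) = 0.387 / 2.812 = 0.1376 g VSS/g bCOD.
Substrate removed = Q·(S₀ − S) = 426 m³/d × (2010 − 17.3) g/m³ = 8.49×10^5 g/d = 848.9 kg/d.
Biomass synthesised: P_X = Y_obs × 848.9 = 116.8 kg VSS/d.
Carbonaceous O₂ demand = substrate oxidised − cell-mass equivalent = 848.9 − 1.42 × 116.8 = 683.0 kg O₂/d.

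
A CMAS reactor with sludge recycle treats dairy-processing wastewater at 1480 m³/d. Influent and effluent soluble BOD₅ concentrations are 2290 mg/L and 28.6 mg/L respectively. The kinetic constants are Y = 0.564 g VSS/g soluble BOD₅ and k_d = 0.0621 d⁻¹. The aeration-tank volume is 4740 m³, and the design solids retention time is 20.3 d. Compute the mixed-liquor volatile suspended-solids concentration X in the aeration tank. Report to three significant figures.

X ≈ 3580 mg/L

Solving the biomass balance for X: X = Y Q (S₀−S) θ_c / [V (1+k_d θ_c)] = 0.564 × 1480 × (2290 − 28.6) × 20.3 / [4740 × (1 + 0.0621 × 20.3)] = 3576 mg/L.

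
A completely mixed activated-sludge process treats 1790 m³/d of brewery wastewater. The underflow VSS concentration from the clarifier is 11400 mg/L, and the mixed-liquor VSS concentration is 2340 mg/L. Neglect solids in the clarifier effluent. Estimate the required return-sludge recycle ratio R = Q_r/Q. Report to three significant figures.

R ≈ 0.258

Solids balance on the clarifier gives (1+R)X = R·X_r, so R = X/(X_r − X) = 2340 / (11400 − 2340) = 0.2583.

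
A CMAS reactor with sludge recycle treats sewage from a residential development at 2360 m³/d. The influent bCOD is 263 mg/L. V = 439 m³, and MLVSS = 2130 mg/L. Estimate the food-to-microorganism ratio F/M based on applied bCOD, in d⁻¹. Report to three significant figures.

F/M ≈ 0.664 d⁻¹

Food-to-microorganism ratio F/M = Q S₀ / (V X) = 2360 × 263 / (439.0 × 2130) = 0.6638 d⁻¹.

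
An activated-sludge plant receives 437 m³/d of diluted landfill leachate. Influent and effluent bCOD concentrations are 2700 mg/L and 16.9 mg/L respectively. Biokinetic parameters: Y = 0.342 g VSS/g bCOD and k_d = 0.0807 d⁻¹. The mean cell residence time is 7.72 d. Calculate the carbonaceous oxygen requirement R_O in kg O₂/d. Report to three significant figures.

R_O ≈ 822 kg O₂/d

The observed yield is Y_obs = Y/(1 + k_d·θ_c) = 0.342 / (1 + 0.0807 × 7.72) = 0.342 / 1.623 = 0.2107 g VSS per g bCOD removed.
Q·(S₀ − S) = 437 × (2700 − 16.9) × 10⁻³ = 1173 kg/d removed.
Net sludge production P_X = 0.2107 × 1173 = 247.1 kg VSS/d.
R_O = Q·(S₀ − S) − 1.42·P_X = 1173 − 1.42 × 247.1 = 821.7 kg O₂/d.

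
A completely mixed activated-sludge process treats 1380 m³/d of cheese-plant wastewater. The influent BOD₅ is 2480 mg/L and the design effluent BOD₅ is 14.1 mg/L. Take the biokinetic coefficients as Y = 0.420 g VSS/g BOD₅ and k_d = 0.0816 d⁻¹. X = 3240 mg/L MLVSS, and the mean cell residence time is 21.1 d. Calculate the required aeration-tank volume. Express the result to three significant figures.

V ≈ 3420 m³

From the SRT design equation V = Y Q (S₀−S) θ_c / [X (1 + k_d θ_c)] = 0.420 × 1380 × (2480 − 14.1) × 21.1 / [3240 × (1 + 0.0816 × 21.1)] = 3.02×10^7 / 8819 = 3420 m³.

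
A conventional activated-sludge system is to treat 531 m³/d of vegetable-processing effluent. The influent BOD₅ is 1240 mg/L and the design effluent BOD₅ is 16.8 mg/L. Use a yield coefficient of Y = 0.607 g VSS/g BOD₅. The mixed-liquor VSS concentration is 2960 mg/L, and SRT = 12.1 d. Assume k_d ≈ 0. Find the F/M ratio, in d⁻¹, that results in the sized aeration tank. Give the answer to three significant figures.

Biomass mass balance (decay neglected): V·X = Y·Q·(S₀ − S)·θ_c, so V = 0.607 × 531 × (1240 − 16.8) × 12.1 / 2960 = 1612 m³.
F/M = Q·S₀ / (V·X) = 531 × 1240 / (1612 × 2960) = 0.1380 g BOD₅·(g VSS·d)⁻¹.

F/M ≈ 0.138 d⁻¹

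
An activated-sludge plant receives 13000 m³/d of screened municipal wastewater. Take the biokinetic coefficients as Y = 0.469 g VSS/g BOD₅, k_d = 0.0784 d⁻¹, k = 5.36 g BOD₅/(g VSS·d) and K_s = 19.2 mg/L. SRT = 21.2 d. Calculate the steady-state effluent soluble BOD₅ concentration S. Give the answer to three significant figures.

From the Monod/SRT balance for a CMAS, S = K_s·(1+k_d θ_c)/[θ_c·(Y k − k_d) − 1] = 19.2 × (1 + 0.0784 × 21.2) / [21.2 × (0.469 × 5.36 − 0.0784) − 1] = 51.11 / 50.63 = 1.009 mg/L.

S ≈ 1.01 mg/L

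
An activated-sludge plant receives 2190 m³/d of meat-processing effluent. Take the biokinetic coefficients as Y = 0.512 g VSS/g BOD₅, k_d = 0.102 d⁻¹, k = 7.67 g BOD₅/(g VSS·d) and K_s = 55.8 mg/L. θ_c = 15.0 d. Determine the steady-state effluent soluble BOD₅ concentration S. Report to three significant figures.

S ≈ 2.50 mg/L

From the Monod/SRT balance for a CMAS, S = K_s·(1+k_d θ_c)/[θ_c·(Y k − k_d) − 1] = 55.8 × (1 + 0.102 × 15.0) / [15.0 × (0.512 × 7.67 − 0.102) − 1] = 141.2 / 56.38 = 2.504 mg/L.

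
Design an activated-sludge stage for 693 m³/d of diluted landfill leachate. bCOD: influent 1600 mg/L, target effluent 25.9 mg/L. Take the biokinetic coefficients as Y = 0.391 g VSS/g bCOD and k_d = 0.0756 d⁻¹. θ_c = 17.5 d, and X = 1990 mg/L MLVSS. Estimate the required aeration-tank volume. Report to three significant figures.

Steady-state biomass mass balance: V·X·(1 + k_d·θ_c) = Y·Q·(S₀ − S)·θ_c, so V = 0.391 × 693 × (1600 − 25.9) × 17.5 / [1990 × (1 + 0.0756 × 17.5)] = 7.46×10^6 / 4623 = 1615 m³.

V ≈ 1610 m³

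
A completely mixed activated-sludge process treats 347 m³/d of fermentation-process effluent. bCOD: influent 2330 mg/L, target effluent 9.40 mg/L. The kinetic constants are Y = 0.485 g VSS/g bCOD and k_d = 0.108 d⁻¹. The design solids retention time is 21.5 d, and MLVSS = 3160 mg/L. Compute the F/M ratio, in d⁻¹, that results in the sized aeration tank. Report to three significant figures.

F/M ≈ 0.320 d⁻¹

Steady-state biomass mass balance: V·X·(1 + k_d·θ_c) = Y·Q·(S₀ − S)·θ_c, so V = 0.485 × 347 × (2330 − 9.40) × 21.5 / [3160 × (1 + 0.108 × 21.5)] = 8.4×10^6 / 10498 = 799.9 m³.
F/M = Q·S₀ / (V·X) = 347 × 2330 / (799.9 × 3160) = 0.3199 g bCOD·(g VSS·d)⁻¹.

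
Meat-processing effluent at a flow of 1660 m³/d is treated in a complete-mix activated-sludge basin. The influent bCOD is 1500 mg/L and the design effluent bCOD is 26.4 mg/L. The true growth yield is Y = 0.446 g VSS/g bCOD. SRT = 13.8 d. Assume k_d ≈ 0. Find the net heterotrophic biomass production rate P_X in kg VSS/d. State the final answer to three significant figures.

P_X ≈ 1090 kg VSS/d

With endogenous decay neglected, the observed yield equals the true yield: Y_obs = Y = 0.446 g VSS/g bCOD.
Q·(S₀ − S) = 1660 × (1500 − 26.4) × 10⁻³ = 2446 kg/d removed.
So the net sludge growth is P_X = 0.4460 × 2446 = 1091 kg VSS/d.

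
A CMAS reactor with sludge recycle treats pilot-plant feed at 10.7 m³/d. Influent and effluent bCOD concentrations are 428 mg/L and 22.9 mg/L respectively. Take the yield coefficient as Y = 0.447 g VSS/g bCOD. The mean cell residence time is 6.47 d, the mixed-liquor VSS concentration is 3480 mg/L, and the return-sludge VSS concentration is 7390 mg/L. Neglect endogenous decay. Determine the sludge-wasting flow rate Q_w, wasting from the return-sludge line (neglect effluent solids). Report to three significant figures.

Q_w ≈ 0.262 m³/d

With k_d = 0 the design equation reduces to V = Y Q (S₀−S) θ_c / X = 0.447 × 10.7 × (428 − 22.9) × 6.47 / 3480 = 3.602 m³.
Wasting from the return line (neglecting effluent solids): Q_w = V·X / (θ_c·X_r) = 3.602 × 3480 / (6.47 × 7390) = 0.2622 m³/d.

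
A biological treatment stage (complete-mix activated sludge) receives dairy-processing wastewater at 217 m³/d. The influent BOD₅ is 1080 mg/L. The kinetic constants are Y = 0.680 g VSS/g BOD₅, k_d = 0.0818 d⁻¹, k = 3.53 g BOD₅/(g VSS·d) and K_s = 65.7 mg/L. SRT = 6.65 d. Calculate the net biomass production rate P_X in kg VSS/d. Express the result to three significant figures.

P_X ≈ 103 kg VSS/d

From the Monod/SRT balance for a CMAS, S = K_s·(1+k_d θ_c)/[θ_c·(Y k − k_d) − 1] = 65.7 × (1 + 0.0818 × 6.65) / [6.65 × (0.680 × 3.53 − 0.0818) − 1] = 101.4 / 14.42 = 7.035 mg/L.
Observed yield with endogenous decay: Y_obs = Y / (1 + k_d·θ_c) = 0.680 / (1 + 0.0818 × 6.65) = 0.680 / 1.544 = 0.4404 g VSS/g BOD₅.
Substrate removed = Q·(S₀ − S) = 217 m³/d × (1080 − 7.04) g/m³ = 2.33×10^5 g/d = 232.8 kg/d.
P_X = Y_obs · Q(S₀ − S) = 0.4404 × 232.8 = 102.5 kg VSS/d.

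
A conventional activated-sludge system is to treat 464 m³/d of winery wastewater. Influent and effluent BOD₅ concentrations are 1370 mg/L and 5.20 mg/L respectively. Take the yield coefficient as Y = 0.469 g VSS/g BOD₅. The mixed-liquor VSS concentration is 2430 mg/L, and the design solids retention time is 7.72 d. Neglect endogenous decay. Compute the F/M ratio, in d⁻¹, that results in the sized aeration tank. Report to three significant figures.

F/M ≈ 0.277 d⁻¹

With k_d = 0 the design equation reduces to V = Y Q (S₀−S) θ_c / X = 0.469 × 464 × (1370 − 5.20) × 7.72 / 2430 = 943.6 m³.
F/M = applied load / biomass = Q·S₀/(V·X) = 464 × 1370 / (943.6 × 2430) = 0.2772 d⁻¹.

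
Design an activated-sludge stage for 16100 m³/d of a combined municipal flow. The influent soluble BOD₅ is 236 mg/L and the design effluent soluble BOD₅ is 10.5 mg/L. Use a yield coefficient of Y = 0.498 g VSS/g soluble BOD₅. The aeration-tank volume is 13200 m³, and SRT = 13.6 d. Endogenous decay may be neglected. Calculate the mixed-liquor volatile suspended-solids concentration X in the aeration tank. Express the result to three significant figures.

X ≈ 1860 mg/L

X = Y·Q·ΔS·θ_c / V = 0.498 × 16100 × (236 − 10.5) × 13.6 / 13200 = 1863 mg/L.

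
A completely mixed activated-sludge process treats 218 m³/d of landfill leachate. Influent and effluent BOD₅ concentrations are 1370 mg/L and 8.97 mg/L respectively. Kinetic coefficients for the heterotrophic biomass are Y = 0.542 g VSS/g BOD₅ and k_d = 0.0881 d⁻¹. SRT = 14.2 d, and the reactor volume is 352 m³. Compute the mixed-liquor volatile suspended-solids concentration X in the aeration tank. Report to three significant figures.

Solving the biomass balance for X: X = Y Q (S₀−S) θ_c / [V (1+k_d θ_c)] = 0.542 × 218 × (1370 − 8.97) × 14.2 / [352 × (1 + 0.0881 × 14.2)] = 2882 mg/L.

X ≈ 2880 mg/L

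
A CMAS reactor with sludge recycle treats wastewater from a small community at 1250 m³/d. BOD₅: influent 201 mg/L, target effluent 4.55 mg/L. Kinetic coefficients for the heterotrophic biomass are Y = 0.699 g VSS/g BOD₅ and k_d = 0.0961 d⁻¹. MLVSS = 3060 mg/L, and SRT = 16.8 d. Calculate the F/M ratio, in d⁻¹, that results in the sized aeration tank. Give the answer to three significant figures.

From the SRT design equation V = Y Q (S₀−S) θ_c / [X (1 + k_d θ_c)] = 0.699 × 1250 × (201 − 4.55) × 16.8 / [3060 × (1 + 0.0961 × 16.8)] = 2.88×10^6 / 8000 = 360.4 m³.
F/M = applied load / biomass = Q·S₀/(V·X) = 1250 × 201 / (360.4 × 3060) = 0.2278 d⁻¹.

F/M ≈ 0.228 d⁻¹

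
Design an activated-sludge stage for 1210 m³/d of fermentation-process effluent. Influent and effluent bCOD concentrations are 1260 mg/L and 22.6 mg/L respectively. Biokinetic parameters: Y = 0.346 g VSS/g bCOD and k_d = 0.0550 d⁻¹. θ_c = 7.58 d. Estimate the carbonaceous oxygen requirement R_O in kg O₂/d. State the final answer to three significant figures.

R_O ≈ 978 kg O₂/d

The observed yield is Y_obs = Y/(1 + k_d·θ_c) = 0.346 / (1 + 0.0550 × 7.58) = 0.346 / 1.417 = 0.2442 g VSS per g bCOD removed.
Mass of bCOD removed per day: Q(S₀ − S) = 1210 × 1237 g/m³ = 1497 kg/d.
P_X = Y_obs·Q·(S₀ − S) = 0.2442 × 1497 = 365.6 kg VSS/d.
R_O = Q·(S₀ − S) − 1.42·P_X = 1497 − 1.42 × 365.6 = 978.1 kg O₂/d.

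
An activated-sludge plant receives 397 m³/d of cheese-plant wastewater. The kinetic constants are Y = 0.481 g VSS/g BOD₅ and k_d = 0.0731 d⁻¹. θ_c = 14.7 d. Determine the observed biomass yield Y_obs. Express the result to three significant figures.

Observed yield with endogenous decay: Y_obs = Y / (1 + k_d·θ_c) = 0.481 / (1 + 0.0731 × 14.7) = 0.481 / 2.075 = 0.2319 g VSS/g BOD₅.

Y_obs ≈ 0.232 g VSS/g BOD₅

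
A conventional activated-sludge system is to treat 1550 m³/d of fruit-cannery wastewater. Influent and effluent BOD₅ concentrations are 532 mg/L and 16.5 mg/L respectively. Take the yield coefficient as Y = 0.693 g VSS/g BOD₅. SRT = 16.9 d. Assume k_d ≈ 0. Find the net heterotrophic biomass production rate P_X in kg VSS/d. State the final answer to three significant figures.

P_X ≈ 554 kg VSS/d

Since k_d ≈ 0, Y_obs = Y = 0.693 g VSS/g BOD₅.
Mass of BOD₅ removed per day: Q(S₀ − S) = 1550 × 515.5 g/m³ = 799.0 kg/d.
So the net sludge growth is P_X = 0.6930 × 799.0 = 553.7 kg VSS/d.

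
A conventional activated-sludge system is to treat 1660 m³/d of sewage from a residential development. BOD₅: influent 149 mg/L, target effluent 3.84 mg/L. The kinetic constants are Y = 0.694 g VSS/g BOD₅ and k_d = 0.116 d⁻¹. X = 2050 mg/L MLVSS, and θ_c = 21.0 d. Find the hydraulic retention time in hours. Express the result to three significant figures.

From the SRT design equation V = Y Q (S₀−S) θ_c / [X (1 + k_d θ_c)] = 0.694 × 1660 × (149 − 3.84) × 21.0 / [2050 × (1 + 0.116 × 21.0)] = 3.51×10^6 / 7044 = 498.6 m³.
Hydraulic retention time τ = V/Q = 498.6 / 1660 = 0.3003 d = 7.208 h.

τ ≈ 7.21 h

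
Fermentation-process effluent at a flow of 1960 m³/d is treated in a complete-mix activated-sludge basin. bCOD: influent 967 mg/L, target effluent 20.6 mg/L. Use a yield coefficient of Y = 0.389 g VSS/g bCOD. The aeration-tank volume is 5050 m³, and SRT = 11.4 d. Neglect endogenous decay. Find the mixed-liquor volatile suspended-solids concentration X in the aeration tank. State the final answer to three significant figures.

From V·X = Y·Q·(S₀ − S)·θ_c (decay neglected): X = 0.389 × 1960 × (967 − 20.6) × 11.4 / 5050 = 1629 mg/L.

X ≈ 1630 mg/L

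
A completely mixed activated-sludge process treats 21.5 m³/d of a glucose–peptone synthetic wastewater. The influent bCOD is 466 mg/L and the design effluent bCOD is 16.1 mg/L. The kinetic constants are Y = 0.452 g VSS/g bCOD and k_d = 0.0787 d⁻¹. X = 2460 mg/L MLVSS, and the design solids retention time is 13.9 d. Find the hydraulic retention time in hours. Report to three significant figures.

From the SRT design equation V = Y Q (S₀−S) θ_c / [X (1 + k_d θ_c)] = 0.452 × 21.5 × (466 − 16.1) × 13.9 / [2460 × (1 + 0.0787 × 13.9)] = 6.08×10^4 / 5151 = 11.80 m³.
HRT = V/Q = 11.80 m³ / 21.5 m³·d⁻¹ = 0.5487 d × 24 = 13.17 h.

τ ≈ 13.2 h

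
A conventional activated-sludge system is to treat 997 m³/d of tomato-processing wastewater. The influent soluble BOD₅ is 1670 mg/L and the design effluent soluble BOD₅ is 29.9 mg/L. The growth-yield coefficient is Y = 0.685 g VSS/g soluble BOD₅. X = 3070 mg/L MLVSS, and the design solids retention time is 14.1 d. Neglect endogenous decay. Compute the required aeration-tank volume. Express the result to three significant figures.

V ≈ 5140 m³

Biomass mass balance (decay neglected): V·X = Y·Q·(S₀ − S)·θ_c, so V = 0.685 × 997 × (1670 − 29.9) × 14.1 / 3070 = 5144 m³.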